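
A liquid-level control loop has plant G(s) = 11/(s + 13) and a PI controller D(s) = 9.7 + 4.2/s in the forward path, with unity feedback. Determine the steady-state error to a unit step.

0

The open loop D(s)G(s) has a pole at the origin (type 1), so the static position error constant is infinite and e_ss = 1/(1+∞) = 0.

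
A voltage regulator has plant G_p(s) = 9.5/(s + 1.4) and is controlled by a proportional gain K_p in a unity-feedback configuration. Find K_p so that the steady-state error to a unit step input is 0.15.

Steady-state error for a unit step on this type-0 loop is 1/(1 + K_p·G_p(0)).
G_p(0) = 6.786. Require 1/(1 + K_p·6.786) = 0.15, so 1 + 6.786·K_p = 6.667.
K_p = (6.667 − 1)/6.786 = 0.835.

K_p = 0.835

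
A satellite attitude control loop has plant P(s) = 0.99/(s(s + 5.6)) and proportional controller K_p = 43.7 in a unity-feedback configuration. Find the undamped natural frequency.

ω_n = 6.58 rad/s

With unity feedback the closed-loop characteristic equation is s² + 5.6s + 43.7·0.99 = s² + 5.6s + 43.26 = 0.
So ω_n² = 43.26 ⇒ ω_n = 6.577 rad/s, and ζ = 5.6/(2ω_n) = 0.426.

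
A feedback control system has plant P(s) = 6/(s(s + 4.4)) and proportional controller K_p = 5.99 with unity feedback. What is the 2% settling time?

T_s ≈ 1.82 s

From 1 + K_pP(s) = 0: s² + 4.4s + 35.94 = 0 ⇒ ω_n = 5.995, ζ = 0.367.
2% settling time T_s ≈ 4/(ζω_n) = 4/2.2 = 1.82 s.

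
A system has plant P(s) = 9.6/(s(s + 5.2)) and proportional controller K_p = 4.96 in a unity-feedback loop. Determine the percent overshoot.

From 1 + K_pP(s) = 0: s² + 5.2s + 47.62 = 0 ⇒ ω_n = 6.9, ζ = 0.3768.
%OS = 100·exp(−πζ/√(1−ζ²)) = 100·exp(−π·0.3768/√0.858) = 27.9%.

27.9%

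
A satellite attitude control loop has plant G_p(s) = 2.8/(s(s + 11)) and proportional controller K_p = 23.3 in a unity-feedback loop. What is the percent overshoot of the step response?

Closed-loop characteristic equation: s² + 11s + 65.24 = 0, so ω_n = 8.077 rad/s and ζ = 11/(2·8.077) = 0.6809.
%OS = 100·exp(−πζ/√(1−ζ²)) = 100·exp(−π·0.6809/√0.5363) = 5.39%.

5.39%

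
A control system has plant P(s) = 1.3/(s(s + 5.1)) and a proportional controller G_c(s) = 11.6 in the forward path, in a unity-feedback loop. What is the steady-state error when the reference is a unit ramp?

0.338

The loop has one pole at the origin (type 1). Velocity error constant K_v = lim_{s→0} s·G_c(s)P(s) = 11.6·1.3/5.1 = 2.957.
Steady-state error to a unit ramp: e_ss = 1/K_v = 0.338.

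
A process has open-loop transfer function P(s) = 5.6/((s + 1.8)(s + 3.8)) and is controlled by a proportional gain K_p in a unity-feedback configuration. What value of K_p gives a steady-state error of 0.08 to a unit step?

K_p = 14

Steady-state error for a unit step on this type-0 loop is 1/(1 + K_p·P(0)).
P(0) = 0.8187. Require 1/(1 + K_p·0.8187) = 0.08, so 1 + 0.8187·K_p = 12.5.
K_p = (12.5 − 1)/0.8187 = 14.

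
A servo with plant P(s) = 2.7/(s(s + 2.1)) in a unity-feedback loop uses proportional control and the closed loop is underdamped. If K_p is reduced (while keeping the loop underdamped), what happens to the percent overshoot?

ζ = 2.1/(2√(2.7K_p)) rises as K_p falls; higher damping means less overshoot.

decrease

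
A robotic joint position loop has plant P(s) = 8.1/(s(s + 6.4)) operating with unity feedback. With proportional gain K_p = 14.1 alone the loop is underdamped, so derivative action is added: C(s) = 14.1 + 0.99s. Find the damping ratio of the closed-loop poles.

ζ = 0.675

Forward path: (14.1 + 0.99s)·8.1/(s(s+6.4)). The closed-loop characteristic equation is s² + (6.4 + 8.1·0.99)s + 8.1·14.1 = 0.
That is s² + 14.42s + 114.2 = 0, so ω_n = 10.69 rad/s and ζ = 14.42/(2·10.69) = 0.6746.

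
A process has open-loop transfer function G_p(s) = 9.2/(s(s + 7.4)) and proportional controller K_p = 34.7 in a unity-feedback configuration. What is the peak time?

T_p = 0.18 s

The closed-loop denominator s² + 7.4s + 319.2 gives ω_n = √319.2 = 17.87 and ζ = 7.4/(2ω_n) = 0.2071.
Damped frequency ω_d = ω_n√(1−ζ²) = 17.48 rad/s, so peak time T_p = π/ω_d = 0.18 s.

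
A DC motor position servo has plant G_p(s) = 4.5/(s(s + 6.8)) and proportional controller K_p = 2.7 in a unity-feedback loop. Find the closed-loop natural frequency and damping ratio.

With unity feedback the closed-loop characteristic equation is s² + 6.8s + 2.7·4.5 = s² + 6.8s + 12.15 = 0.
Matching s² + 2ζω_n s + ω_n²: ω_n = √12.15 = 3.486 rad/s and 2ζω_n = 6.8, so ζ = 6.8/(2·3.486) = 0.975.

ω_n = 3.49 rad/s, ζ = 0.975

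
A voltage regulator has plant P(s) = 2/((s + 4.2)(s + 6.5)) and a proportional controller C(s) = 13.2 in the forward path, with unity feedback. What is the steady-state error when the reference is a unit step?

The loop is type 0. Static position error constant K_pos = C(0)·P(0) = 13.2·0.07326 = 0.967.
Steady-state error to a unit step: e_ss = 1/(1+K_pos) = 1/1.967 = 0.508.

0.508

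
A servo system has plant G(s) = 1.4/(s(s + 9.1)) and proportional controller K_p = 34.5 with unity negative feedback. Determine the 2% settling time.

T_s ≈ 0.879 s

From 1 + K_pG(s) = 0: s² + 9.1s + 48.3 = 0 ⇒ ω_n = 6.95, ζ = 0.6547.
2% settling time T_s ≈ 4/(ζω_n) = 4/4.55 = 0.879 s.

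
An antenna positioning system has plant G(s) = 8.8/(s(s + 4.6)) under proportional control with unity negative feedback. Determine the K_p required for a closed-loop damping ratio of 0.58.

Closed-loop characteristic equation: s² + 4.6s + K_p·8.8 = 0.
So ω_n = √(8.8K_p) and 2ζω_n = 4.6, giving ζ = 4.6/(2√(8.8K_p)).
Setting ζ = 0.58: √(8.8K_p) = 4.6/(2·0.58) = 3.966, so K_p = 15.73/8.8 = 1.79.

K_p = 1.79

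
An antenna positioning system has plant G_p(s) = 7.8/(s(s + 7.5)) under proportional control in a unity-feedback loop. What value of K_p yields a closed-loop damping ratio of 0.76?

K_p = 3.12

Closed-loop characteristic equation: s² + 7.5s + K_p·7.8 = 0.
So ω_n = √(7.8K_p) and 2ζω_n = 7.5, giving ζ = 7.5/(2√(7.8K_p)).
Setting ζ = 0.76: √(7.8K_p) = 7.5/(2·0.76) = 4.934, so K_p = 24.35/7.8 = 3.12.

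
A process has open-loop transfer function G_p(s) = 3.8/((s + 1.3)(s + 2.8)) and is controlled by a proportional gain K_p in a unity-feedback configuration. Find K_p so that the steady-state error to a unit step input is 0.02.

For a type-0 loop with proportional control, e_ss = 1/(1 + K_p·G_p(0)).
G_p(0) = 1.044. Require 1/(1 + K_p·1.044) = 0.02, so 1 + 1.044·K_p = 50.
K_p = (50 − 1)/1.044 = 46.9.

K_p = 46.9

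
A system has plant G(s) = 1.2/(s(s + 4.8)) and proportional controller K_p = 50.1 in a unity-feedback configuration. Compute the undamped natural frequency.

The closed-loop denominator is s(s+4.8) + 50.1·1.2 = s² + 4.8s + 60.12.
So ω_n² = 60.12 ⇒ ω_n = 7.754 rad/s, and ζ = 4.8/(2ω_n) = 0.31.

ω_n = 7.75 rad/s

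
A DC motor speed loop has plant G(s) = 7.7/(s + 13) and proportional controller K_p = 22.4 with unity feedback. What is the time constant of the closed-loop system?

τ = 0.00539 s

Closed-loop transfer function: T(s) = K_p·G(s)/(1 + K_p·G(s)) = 172.5/(s + 13 + 172.5) = 172.5/(s + 185.5).
Time constant τ = 1/185.5 = 0.00539 s.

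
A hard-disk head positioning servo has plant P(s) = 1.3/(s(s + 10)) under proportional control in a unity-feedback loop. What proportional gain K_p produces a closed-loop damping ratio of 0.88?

K_p = 24.8

Closed-loop characteristic equation: s² + 10s + K_p·1.3 = 0.
So ω_n = √(1.3K_p) and 2ζω_n = 10, giving ζ = 10/(2√(1.3K_p)).
Setting ζ = 0.88: √(1.3K_p) = 10/(2·0.88) = 5.682, so K_p = 32.28/1.3 = 24.8.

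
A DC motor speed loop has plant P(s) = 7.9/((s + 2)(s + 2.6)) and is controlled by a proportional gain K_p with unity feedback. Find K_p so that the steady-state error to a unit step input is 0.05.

K_p = 12.5

The loop is type 0, so e_ss(step) = 1/(1 + K_pos) with K_pos = K_p·P(0).
P(0) = 1.519. Require 1/(1 + K_p·1.519) = 0.05, so 1 + 1.519·K_p = 20.
K_p = (20 − 1)/1.519 = 12.5.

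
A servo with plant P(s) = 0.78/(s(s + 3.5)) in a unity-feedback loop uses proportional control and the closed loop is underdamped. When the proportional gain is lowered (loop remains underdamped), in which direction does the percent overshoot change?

decrease

ζ = 3.5/(2√(0.78K_p)) rises as K_p falls; higher damping means less overshoot.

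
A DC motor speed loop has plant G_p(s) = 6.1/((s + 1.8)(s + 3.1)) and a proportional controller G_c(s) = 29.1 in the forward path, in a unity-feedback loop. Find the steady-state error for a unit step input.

The loop is type 0. Static position error constant K_pos = G_c(0)·G_p(0) = 29.1·1.093 = 31.81.
Steady-state error to a unit step: e_ss = 1/(1+K_pos) = 1/32.81 = 0.0305.

0.0305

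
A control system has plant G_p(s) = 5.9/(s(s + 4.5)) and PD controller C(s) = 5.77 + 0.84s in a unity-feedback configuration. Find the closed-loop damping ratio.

Forward path: (5.77 + 0.84s)·5.9/(s(s+4.5)). The closed-loop characteristic equation is s² + (4.5 + 5.9·0.84)s + 5.9·5.77 = 0.
That is s² + 9.456s + 34.04 = 0, so ω_n = 5.835 rad/s and ζ = 9.456/(2·5.835) = 0.8103.

ζ = 0.81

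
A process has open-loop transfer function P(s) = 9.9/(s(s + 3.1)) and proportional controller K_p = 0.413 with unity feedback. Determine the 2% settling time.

T_s ≈ 2.58 s

Closed-loop characteristic equation: s² + 3.1s + 4.089 = 0, so ω_n = 2.022 rad/s and ζ = 3.1/(2·2.022) = 0.7665.
2% settling time T_s ≈ 4/(ζω_n) = 4/1.55 = 2.58 s.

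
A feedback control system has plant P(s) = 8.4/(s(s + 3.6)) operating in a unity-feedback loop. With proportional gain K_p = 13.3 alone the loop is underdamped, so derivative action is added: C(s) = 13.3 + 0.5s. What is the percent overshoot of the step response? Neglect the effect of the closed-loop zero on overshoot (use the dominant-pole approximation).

Forward path: (13.3 + 0.5s)·8.4/(s(s+3.6)). The closed-loop characteristic equation is s² + (3.6 + 8.4·0.5)s + 8.4·13.3 = 0.
That is s² + 7.8s + 111.7 = 0, so ω_n = 10.57 rad/s and ζ = 7.8/(2·10.57) = 0.369.
%OS = 100·exp(−πζ/√(1−ζ²)) = 28.7%.

28.7%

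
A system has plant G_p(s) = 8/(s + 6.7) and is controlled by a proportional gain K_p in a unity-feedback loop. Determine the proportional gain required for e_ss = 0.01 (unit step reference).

For a type-0 loop with proportional control, e_ss = 1/(1 + K_p·G_p(0)).
G_p(0) = 1.194. Require 1/(1 + K_p·1.194) = 0.01, so 1 + 1.194·K_p = 100.
K_p = (100 − 1)/1.194 = 82.9.

K_p = 82.9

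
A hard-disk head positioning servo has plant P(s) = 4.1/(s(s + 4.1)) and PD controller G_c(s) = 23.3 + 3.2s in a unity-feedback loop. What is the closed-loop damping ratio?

ζ = 0.881

Forward path: (23.3 + 3.2s)·4.1/(s(s+4.1)). The closed-loop characteristic equation is s² + (4.1 + 4.1·3.2)s + 4.1·23.3 = 0.
That is s² + 17.22s + 95.53 = 0, so ω_n = 9.774 rad/s and ζ = 17.22/(2·9.774) = 0.8809.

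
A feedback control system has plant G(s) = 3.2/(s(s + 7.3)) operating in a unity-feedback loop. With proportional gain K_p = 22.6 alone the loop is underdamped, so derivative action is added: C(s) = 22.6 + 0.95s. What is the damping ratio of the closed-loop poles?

ζ = 0.608

Forward path: (22.6 + 0.95s)·3.2/(s(s+7.3)). The closed-loop characteristic equation is s² + (7.3 + 3.2·0.95)s + 3.2·22.6 = 0.
That is s² + 10.34s + 72.32 = 0, so ω_n = 8.504 rad/s and ζ = 10.34/(2·8.504) = 0.6079.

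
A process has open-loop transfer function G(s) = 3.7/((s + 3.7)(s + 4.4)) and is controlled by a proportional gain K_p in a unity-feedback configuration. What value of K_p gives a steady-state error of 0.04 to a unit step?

Steady-state error for a unit step on this type-0 loop is 1/(1 + K_p·G(0)).
G(0) = 0.2273. Require 1/(1 + K_p·0.2273) = 0.04, so 1 + 0.2273·K_p = 25.
K_p = (25 − 1)/0.2273 = 106.

K_p = 106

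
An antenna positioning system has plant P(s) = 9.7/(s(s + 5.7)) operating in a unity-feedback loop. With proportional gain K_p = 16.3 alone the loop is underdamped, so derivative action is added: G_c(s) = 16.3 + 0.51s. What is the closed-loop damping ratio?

ζ = 0.423

Forward path: (16.3 + 0.51s)·9.7/(s(s+5.7)). The closed-loop characteristic equation is s² + (5.7 + 9.7·0.51)s + 9.7·16.3 = 0.
That is s² + 10.65s + 158.1 = 0, so ω_n = 12.57 rad/s and ζ = 10.65/(2·12.57) = 0.4234.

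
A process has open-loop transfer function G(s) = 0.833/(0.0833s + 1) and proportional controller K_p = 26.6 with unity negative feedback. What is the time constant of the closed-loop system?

Closed loop: T(s) = K_p·G/(1+K_p·G) = 22.16/(0.0833s + 1 + 22.16), with pole at s = −(1 + 22.16)/0.0833 = −278.
Closed-loop time constant τ = 1/278 = 0.0036 s.

τ = 0.0036 s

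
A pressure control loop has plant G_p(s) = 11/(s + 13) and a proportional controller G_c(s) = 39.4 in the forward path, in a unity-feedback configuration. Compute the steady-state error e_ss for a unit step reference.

The loop is type 0. Static position error constant K_pos = G_c(0)·G_p(0) = 39.4·0.8462 = 33.34.
Steady-state error to a unit step: e_ss = 1/(1+K_pos) = 1/34.34 = 0.0291.

0.0291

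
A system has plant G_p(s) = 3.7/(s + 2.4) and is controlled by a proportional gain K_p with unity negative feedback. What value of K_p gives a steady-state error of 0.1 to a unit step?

Steady-state error for a unit step on this type-0 loop is 1/(1 + K_p·G_p(0)).
G_p(0) = 1.542. Require 1/(1 + K_p·1.542) = 0.1, so 1 + 1.542·K_p = 10.
K_p = (10 − 1)/1.542 = 5.84.

K_p = 5.84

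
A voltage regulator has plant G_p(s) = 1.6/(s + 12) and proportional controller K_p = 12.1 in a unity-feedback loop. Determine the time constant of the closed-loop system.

τ = 0.0319 s

Closed-loop transfer function: T(s) = K_p·G_p(s)/(1 + K_p·G_p(s)) = 19.36/(s + 12 + 19.36) = 19.36/(s + 31.36).
Time constant τ = 1/31.36 = 0.0319 s.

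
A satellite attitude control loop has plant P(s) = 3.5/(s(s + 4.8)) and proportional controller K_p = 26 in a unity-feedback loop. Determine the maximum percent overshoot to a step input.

44.2%

Closed-loop characteristic equation: s² + 4.8s + 91 = 0, so ω_n = 9.539 rad/s and ζ = 4.8/(2·9.539) = 0.2516.
%OS = 100·exp(−πζ/√(1−ζ²)) = 100·exp(−π·0.2516/√0.9367) = 44.2%.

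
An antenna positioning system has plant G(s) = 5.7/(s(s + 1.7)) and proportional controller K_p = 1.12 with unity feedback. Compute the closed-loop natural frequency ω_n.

The closed-loop denominator is s(s+1.7) + 1.12·5.7 = s² + 1.7s + 6.384.
So ω_n² = 6.384 ⇒ ω_n = 2.527 rad/s, and ζ = 1.7/(2ω_n) = 0.336.

ω_n = 2.53 rad/s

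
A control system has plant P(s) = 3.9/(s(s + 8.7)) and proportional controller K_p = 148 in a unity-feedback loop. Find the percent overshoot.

56.1%

The closed-loop denominator s² + 8.7s + 577.2 gives ω_n = √577.2 = 24.02 and ζ = 8.7/(2ω_n) = 0.1811.
%OS = 100·exp(−πζ/√(1−ζ²)) = 100·exp(−π·0.1811/√0.9672) = 56.1%.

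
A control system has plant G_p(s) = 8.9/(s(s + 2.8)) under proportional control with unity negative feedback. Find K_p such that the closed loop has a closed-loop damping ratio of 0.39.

Closed-loop characteristic equation: s² + 2.8s + K_p·8.9 = 0.
So ω_n = √(8.9K_p) and 2ζω_n = 2.8, giving ζ = 2.8/(2√(8.9K_p)).
Setting ζ = 0.39: √(8.9K_p) = 2.8/(2·0.39) = 3.59, so K_p = 12.89/8.9 = 1.45.

K_p = 1.45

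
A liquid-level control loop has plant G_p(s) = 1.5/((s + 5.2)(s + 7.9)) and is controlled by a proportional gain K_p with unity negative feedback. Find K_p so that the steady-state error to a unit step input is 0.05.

The loop is type 0, so e_ss(step) = 1/(1 + K_pos) with K_pos = K_p·G_p(0).
G_p(0) = 0.03651. Require 1/(1 + K_p·0.03651) = 0.05, so 1 + 0.03651·K_p = 20.
K_p = (20 − 1)/0.03651 = 520.

K_p = 520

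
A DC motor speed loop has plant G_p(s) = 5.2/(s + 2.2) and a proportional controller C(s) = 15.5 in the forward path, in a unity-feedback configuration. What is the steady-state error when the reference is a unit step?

The loop is type 0. Static position error constant K_pos = C(0)·G_p(0) = 15.5·2.364 = 36.64.
Steady-state error to a unit step: e_ss = 1/(1+K_pos) = 1/37.64 = 0.0266.

0.0266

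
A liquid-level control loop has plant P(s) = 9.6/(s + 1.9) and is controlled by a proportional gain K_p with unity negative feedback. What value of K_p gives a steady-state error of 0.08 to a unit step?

Steady-state error for a unit step on this type-0 loop is 1/(1 + K_p·P(0)).
P(0) = 5.053. Require 1/(1 + K_p·5.053) = 0.08, so 1 + 5.053·K_p = 12.5.
K_p = (12.5 − 1)/5.053 = 2.28.

K_p = 2.28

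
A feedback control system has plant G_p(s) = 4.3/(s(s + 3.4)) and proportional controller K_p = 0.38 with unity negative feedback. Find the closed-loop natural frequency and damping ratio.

The closed-loop denominator is s(s+3.4) + 0.38·4.3 = s² + 3.4s + 1.634.
So ω_n² = 1.634 ⇒ ω_n = 1.278 rad/s, and ζ = 3.4/(2ω_n) = 1.33.

ω_n = 1.28 rad/s, ζ = 1.33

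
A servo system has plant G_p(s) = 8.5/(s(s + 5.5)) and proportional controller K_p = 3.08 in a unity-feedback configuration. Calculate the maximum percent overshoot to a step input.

Closed-loop characteristic equation: s² + 5.5s + 26.18 = 0, so ω_n = 5.117 rad/s and ζ = 5.5/(2·5.117) = 0.5375.
%OS = 100·exp(−πζ/√(1−ζ²)) = 100·exp(−π·0.5375/√0.7111) = 13.5%.

13.5%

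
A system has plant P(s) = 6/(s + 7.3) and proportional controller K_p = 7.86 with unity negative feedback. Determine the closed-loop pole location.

s = -54.46

Closed-loop transfer function: T(s) = K_p·P(s)/(1 + K_p·P(s)) = 47.16/(s + 7.3 + 47.16) = 47.16/(s + 54.46).
The closed-loop pole is at s = −54.46.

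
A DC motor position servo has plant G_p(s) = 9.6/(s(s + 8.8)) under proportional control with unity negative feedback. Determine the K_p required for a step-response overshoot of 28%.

K_p = 14.3

From %OS = 100·exp(−πζ/√(1−ζ²)) = 28%, ζ = −ln(0.28)/√(π²+ln²(0.28)) = 0.3755.
Characteristic equation s² + 8.8s + 9.6K_p = 0 gives ζ = 8.8/(2√(9.6K_p)).
Setting ζ = 0.3755: √(9.6K_p) = 8.8/(2·0.3755) = 11.72, so K_p = 137.3/9.6 = 14.3.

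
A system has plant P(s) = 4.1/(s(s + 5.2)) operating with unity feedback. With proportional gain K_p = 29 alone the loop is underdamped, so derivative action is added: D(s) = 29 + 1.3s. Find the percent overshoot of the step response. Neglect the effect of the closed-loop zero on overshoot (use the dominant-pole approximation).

17.7%

Forward path: (29 + 1.3s)·4.1/(s(s+5.2)). The closed-loop characteristic equation is s² + (5.2 + 4.1·1.3)s + 4.1·29 = 0.
That is s² + 10.53s + 118.9 = 0, so ω_n = 10.9 rad/s and ζ = 10.53/(2·10.9) = 0.4828.
%OS = 100·exp(−πζ/√(1−ζ²)) = 17.7%.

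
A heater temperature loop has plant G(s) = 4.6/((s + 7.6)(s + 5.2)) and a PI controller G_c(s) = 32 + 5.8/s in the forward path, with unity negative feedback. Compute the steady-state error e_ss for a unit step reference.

0

The open loop G_c(s)G(s) has a pole at the origin (type 1), so the static position error constant is infinite and e_ss = 1/(1+∞) = 0.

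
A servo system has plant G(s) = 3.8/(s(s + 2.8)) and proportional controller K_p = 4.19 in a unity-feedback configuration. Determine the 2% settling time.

Closed-loop characteristic equation: s² + 2.8s + 15.92 = 0, so ω_n = 3.99 rad/s and ζ = 2.8/(2·3.99) = 0.3509.
2% settling time T_s ≈ 4/(ζω_n) = 4/1.4 = 2.86 s.

T_s ≈ 2.86 s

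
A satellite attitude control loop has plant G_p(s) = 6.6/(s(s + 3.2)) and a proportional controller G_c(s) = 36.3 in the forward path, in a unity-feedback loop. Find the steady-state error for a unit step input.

The open loop G_c(s)G_p(s) has a pole at the origin (type 1), so the static position error constant is infinite and e_ss = 1/(1+∞) = 0.

0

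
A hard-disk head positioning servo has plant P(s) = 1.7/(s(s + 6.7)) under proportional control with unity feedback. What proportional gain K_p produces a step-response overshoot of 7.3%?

From %OS = 100·exp(−πζ/√(1−ζ²)) = 7.3%, ζ = −ln(0.073)/√(π²+ln²(0.073)) = 0.6401.
Characteristic equation s² + 6.7s + 1.7K_p = 0 gives ζ = 6.7/(2√(1.7K_p)).
Setting ζ = 0.6401: √(1.7K_p) = 6.7/(2·0.6401) = 5.234, so K_p = 27.39/1.7 = 16.1.

K_p = 16.1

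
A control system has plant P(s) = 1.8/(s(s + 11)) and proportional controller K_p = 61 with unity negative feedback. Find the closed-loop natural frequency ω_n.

ω_n = 10.5 rad/s

The closed-loop denominator is s(s+11) + 61·1.8 = s² + 11s + 109.8.
Matching s² + 2ζω_n s + ω_n²: ω_n = √109.8 = 10.48 rad/s and 2ζω_n = 11, so ζ = 11/(2·10.48) = 0.525.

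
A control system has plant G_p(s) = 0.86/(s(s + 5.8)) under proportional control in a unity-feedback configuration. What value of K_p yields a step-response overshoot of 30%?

K_p = 76.4

From %OS = 100·exp(−πζ/√(1−ζ²)) = 30%, ζ = −ln(0.3)/√(π²+ln²(0.3)) = 0.3579.
Characteristic equation s² + 5.8s + 0.86K_p = 0 gives ζ = 5.8/(2√(0.86K_p)).
Setting ζ = 0.3579: √(0.86K_p) = 5.8/(2·0.3579) = 8.104, so K_p = 65.67/0.86 = 76.4.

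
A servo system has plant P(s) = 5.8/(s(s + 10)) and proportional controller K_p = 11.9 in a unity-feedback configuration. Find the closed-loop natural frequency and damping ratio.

The closed-loop denominator is s(s+10) + 11.9·5.8 = s² + 10s + 69.02.
Matching s² + 2ζω_n s + ω_n²: ω_n = √69.02 = 8.308 rad/s and 2ζω_n = 10, so ζ = 10/(2·8.308) = 0.602.

ω_n = 8.31 rad/s, ζ = 0.602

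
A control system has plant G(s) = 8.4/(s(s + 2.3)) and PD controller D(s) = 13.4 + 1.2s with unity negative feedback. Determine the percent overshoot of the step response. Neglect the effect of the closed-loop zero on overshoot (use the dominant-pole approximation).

10.5%

Forward path: (13.4 + 1.2s)·8.4/(s(s+2.3)). The closed-loop characteristic equation is s² + (2.3 + 8.4·1.2)s + 8.4·13.4 = 0.
That is s² + 12.38s + 112.6 = 0, so ω_n = 10.61 rad/s and ζ = 12.38/(2·10.61) = 0.5834.
%OS = 100·exp(−πζ/√(1−ζ²)) = 10.5%.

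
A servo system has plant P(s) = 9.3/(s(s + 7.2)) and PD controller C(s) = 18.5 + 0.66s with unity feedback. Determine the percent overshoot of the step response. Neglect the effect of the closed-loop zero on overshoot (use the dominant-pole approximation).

Forward path: (18.5 + 0.66s)·9.3/(s(s+7.2)). The closed-loop characteristic equation is s² + (7.2 + 9.3·0.66)s + 9.3·18.5 = 0.
That is s² + 13.34s + 172.1 = 0, so ω_n = 13.12 rad/s and ζ = 13.34/(2·13.12) = 0.5084.
%OS = 100·exp(−πζ/√(1−ζ²)) = 15.6%.

15.6%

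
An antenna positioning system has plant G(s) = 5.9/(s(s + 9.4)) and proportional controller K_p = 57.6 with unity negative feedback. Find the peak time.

The closed-loop denominator s² + 9.4s + 339.8 gives ω_n = √339.8 = 18.43 and ζ = 9.4/(2ω_n) = 0.255.
Damped frequency ω_d = ω_n√(1−ζ²) = 17.83 rad/s, so peak time T_p = π/ω_d = 0.176 s.

T_p = 0.176 s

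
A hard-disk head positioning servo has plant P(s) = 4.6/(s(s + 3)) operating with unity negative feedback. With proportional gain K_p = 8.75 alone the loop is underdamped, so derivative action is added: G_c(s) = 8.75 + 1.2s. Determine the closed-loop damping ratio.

Forward path: (8.75 + 1.2s)·4.6/(s(s+3)). The closed-loop characteristic equation is s² + (3 + 4.6·1.2)s + 4.6·8.75 = 0.
That is s² + 8.52s + 40.25 = 0, so ω_n = 6.344 rad/s and ζ = 8.52/(2·6.344) = 0.6715.

ζ = 0.671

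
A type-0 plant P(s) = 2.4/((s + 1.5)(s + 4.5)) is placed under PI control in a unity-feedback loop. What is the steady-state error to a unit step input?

The PI controller's integrator makes the forward path type 1, so e_ss to a step is zero.

0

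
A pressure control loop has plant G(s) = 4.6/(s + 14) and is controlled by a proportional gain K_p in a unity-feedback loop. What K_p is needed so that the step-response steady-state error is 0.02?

K_p = 149

For a type-0 loop with proportional control, e_ss = 1/(1 + K_p·G(0)).
G(0) = 0.3286. Require 1/(1 + K_p·0.3286) = 0.02, so 1 + 0.3286·K_p = 50.
K_p = (50 − 1)/0.3286 = 149.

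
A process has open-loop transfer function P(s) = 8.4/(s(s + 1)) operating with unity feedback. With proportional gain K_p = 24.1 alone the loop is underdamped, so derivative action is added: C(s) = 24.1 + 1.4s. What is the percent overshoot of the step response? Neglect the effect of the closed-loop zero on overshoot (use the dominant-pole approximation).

Forward path: (24.1 + 1.4s)·8.4/(s(s+1)). The closed-loop characteristic equation is s² + (1 + 8.4·1.4)s + 8.4·24.1 = 0.
That is s² + 12.76s + 202.4 = 0, so ω_n = 14.23 rad/s and ζ = 12.76/(2·14.23) = 0.4484.
%OS = 100·exp(−πζ/√(1−ζ²)) = 20.7%.

20.7%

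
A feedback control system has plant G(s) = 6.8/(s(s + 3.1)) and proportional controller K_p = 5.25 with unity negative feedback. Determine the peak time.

Closed-loop characteristic equation: s² + 3.1s + 35.7 = 0, so ω_n = 5.975 rad/s and ζ = 3.1/(2·5.975) = 0.2594.
Damped frequency ω_d = ω_n√(1−ζ²) = 5.77 rad/s, so peak time T_p = π/ω_d = 0.544 s.

T_p = 0.544 s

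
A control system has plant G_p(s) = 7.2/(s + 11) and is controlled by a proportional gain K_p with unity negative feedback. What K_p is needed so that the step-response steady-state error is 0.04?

Steady-state error for a unit step on this type-0 loop is 1/(1 + K_p·G_p(0)).
G_p(0) = 0.6545. Require 1/(1 + K_p·0.6545) = 0.04, so 1 + 0.6545·K_p = 25.
K_p = (25 − 1)/0.6545 = 36.7.

K_p = 36.7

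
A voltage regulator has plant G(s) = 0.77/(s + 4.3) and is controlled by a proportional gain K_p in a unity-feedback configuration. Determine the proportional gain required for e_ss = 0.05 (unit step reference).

K_p = 106

The loop is type 0, so e_ss(step) = 1/(1 + K_pos) with K_pos = K_p·G(0).
G(0) = 0.1791. Require 1/(1 + K_p·0.1791) = 0.05, so 1 + 0.1791·K_p = 20.
K_p = (20 − 1)/0.1791 = 106.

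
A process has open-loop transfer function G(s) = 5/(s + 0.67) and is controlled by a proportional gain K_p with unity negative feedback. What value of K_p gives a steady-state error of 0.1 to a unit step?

K_p = 1.21

For a type-0 loop with proportional control, e_ss = 1/(1 + K_p·G(0)).
G(0) = 7.463. Require 1/(1 + K_p·7.463) = 0.1, so 1 + 7.463·K_p = 10.
K_p = (10 − 1)/7.463 = 1.21.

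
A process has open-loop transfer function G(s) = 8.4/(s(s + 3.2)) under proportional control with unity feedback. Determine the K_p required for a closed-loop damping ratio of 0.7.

K_p = 0.622

Closed-loop characteristic equation: s² + 3.2s + K_p·8.4 = 0.
So ω_n = √(8.4K_p) and 2ζω_n = 3.2, giving ζ = 3.2/(2√(8.4K_p)).
Setting ζ = 0.7: √(8.4K_p) = 3.2/(2·0.7) = 2.286, so K_p = 5.224/8.4 = 0.622.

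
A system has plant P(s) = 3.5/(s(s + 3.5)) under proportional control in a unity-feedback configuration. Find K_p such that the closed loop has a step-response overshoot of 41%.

K_p = 11.7

From %OS = 100·exp(−πζ/√(1−ζ²)) = 41%, ζ = −ln(0.41)/√(π²+ln²(0.41)) = 0.273.
Characteristic equation s² + 3.5s + 3.5K_p = 0 gives ζ = 3.5/(2√(3.5K_p)).
Setting ζ = 0.273: √(3.5K_p) = 3.5/(2·0.273) = 6.41, so K_p = 41.08/3.5 = 11.7.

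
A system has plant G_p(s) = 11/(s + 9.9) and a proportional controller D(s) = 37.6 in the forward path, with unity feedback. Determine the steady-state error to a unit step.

The loop is type 0. Static position error constant K_pos = D(0)·G_p(0) = 37.6·1.111 = 41.78.
Steady-state error to a unit step: e_ss = 1/(1+K_pos) = 1/42.78 = 0.0234.

0.0234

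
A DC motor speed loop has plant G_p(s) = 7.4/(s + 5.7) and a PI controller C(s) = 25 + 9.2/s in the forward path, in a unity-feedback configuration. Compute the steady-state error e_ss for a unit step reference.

0

The open loop C(s)G_p(s) has a pole at the origin (type 1), so the static position error constant is infinite and e_ss = 1/(1+∞) = 0.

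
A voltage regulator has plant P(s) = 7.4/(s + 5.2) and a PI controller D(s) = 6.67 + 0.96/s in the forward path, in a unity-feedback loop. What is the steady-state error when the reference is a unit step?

The open loop D(s)P(s) has a pole at the origin (type 1), so the static position error constant is infinite and e_ss = 1/(1+∞) = 0.

0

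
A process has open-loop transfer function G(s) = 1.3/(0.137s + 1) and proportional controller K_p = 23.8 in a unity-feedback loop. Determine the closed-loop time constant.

τ = 0.00429 s

Closed loop: T(s) = K_p·G/(1+K_p·G) = 30.94/(0.137s + 1 + 30.94), with pole at s = −(1 + 30.94)/0.137 = −233.1.
Closed-loop time constant τ = 1/233.1 = 0.00429 s.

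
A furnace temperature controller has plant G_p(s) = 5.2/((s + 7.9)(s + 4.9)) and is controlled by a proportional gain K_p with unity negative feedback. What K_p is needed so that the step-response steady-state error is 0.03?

Steady-state error for a unit step on this type-0 loop is 1/(1 + K_p·G_p(0)).
G_p(0) = 0.1343. Require 1/(1 + K_p·0.1343) = 0.03, so 1 + 0.1343·K_p = 33.33.
K_p = (33.33 − 1)/0.1343 = 241.

K_p = 241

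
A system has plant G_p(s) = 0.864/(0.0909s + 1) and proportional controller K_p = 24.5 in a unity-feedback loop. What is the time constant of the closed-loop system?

τ = 0.0041 s

Closed loop: T(s) = K_p·G_p/(1+K_p·G_p) = 21.17/(0.0909s + 1 + 21.17), with pole at s = −(1 + 21.17)/0.0909 = −243.9.
Closed-loop time constant τ = 1/243.9 = 0.0041 s.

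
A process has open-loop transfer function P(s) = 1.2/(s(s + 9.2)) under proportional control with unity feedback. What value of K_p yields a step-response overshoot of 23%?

K_p = 98.2

From %OS = 100·exp(−πζ/√(1−ζ²)) = 23%, ζ = −ln(0.23)/√(π²+ln²(0.23)) = 0.4237.
Characteristic equation s² + 9.2s + 1.2K_p = 0 gives ζ = 9.2/(2√(1.2K_p)).
Setting ζ = 0.4237: √(1.2K_p) = 9.2/(2·0.4237) = 10.86, so K_p = 117.8/1.2 = 98.2.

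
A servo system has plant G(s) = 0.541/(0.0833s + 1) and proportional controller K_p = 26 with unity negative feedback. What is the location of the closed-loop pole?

Closed loop: T(s) = K_p·G/(1+K_p·G) = 14.07/(0.0833s + 1 + 14.07), with pole at s = −(1 + 14.07)/0.0833 = −180.9.

s = -180.9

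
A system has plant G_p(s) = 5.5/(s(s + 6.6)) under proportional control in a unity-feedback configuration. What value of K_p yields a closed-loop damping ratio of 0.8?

K_p = 3.09

Closed-loop characteristic equation: s² + 6.6s + K_p·5.5 = 0.
So ω_n = √(5.5K_p) and 2ζω_n = 6.6, giving ζ = 6.6/(2√(5.5K_p)).
Setting ζ = 0.8: √(5.5K_p) = 6.6/(2·0.8) = 4.125, so K_p = 17.02/5.5 = 3.09.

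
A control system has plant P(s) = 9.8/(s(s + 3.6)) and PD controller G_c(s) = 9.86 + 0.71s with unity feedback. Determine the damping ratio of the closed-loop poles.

Forward path: (9.86 + 0.71s)·9.8/(s(s+3.6)). The closed-loop characteristic equation is s² + (3.6 + 9.8·0.71)s + 9.8·9.86 = 0.
That is s² + 10.56s + 96.63 = 0, so ω_n = 9.83 rad/s and ζ = 10.56/(2·9.83) = 0.537.

ζ = 0.537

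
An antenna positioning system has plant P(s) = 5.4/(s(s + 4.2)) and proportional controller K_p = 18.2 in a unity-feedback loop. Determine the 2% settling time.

T_s ≈ 1.9 s

From 1 + K_pP(s) = 0: s² + 4.2s + 98.28 = 0 ⇒ ω_n = 9.914, ζ = 0.2118.
2% settling time T_s ≈ 4/(ζω_n) = 4/2.1 = 1.9 s.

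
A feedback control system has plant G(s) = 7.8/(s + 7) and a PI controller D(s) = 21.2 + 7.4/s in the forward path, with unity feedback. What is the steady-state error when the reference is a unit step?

0

The open loop D(s)G(s) has a pole at the origin (type 1), so the static position error constant is infinite and e_ss = 1/(1+∞) = 0.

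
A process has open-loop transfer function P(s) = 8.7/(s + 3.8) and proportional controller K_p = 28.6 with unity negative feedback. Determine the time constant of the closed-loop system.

τ = 0.00396 s

Closed-loop transfer function: T(s) = K_p·P(s)/(1 + K_p·P(s)) = 248.8/(s + 3.8 + 248.8) = 248.8/(s + 252.6).
Time constant τ = 1/252.6 = 0.00396 s.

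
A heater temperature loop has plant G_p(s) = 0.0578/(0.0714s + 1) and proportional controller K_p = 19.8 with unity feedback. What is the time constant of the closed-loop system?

τ = 0.0333 s

Closed loop: T(s) = K_p·G_p/(1+K_p·G_p) = 1.144/(0.0714s + 1 + 1.144), with pole at s = −(1 + 1.144)/0.0714 = −30.03.
Closed-loop time constant τ = 1/30.03 = 0.0333 s.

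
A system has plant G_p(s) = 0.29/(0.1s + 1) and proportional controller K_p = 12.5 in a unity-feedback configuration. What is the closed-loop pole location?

Closed loop: T(s) = K_p·G_p/(1+K_p·G_p) = 3.625/(0.1s + 1 + 3.625), with pole at s = −(1 + 3.625)/0.1 = −46.25.

s = -46.25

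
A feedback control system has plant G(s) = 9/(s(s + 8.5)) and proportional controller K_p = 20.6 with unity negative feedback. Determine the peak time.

T_p = 0.243 s

The closed-loop denominator s² + 8.5s + 185.4 gives ω_n = √185.4 = 13.62 and ζ = 8.5/(2ω_n) = 0.3121.
Damped frequency ω_d = ω_n√(1−ζ²) = 12.94 rad/s, so peak time T_p = π/ω_d = 0.243 s.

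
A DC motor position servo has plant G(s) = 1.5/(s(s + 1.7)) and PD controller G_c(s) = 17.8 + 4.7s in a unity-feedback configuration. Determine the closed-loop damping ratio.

ζ = 0.847

Forward path: (17.8 + 4.7s)·1.5/(s(s+1.7)). The closed-loop characteristic equation is s² + (1.7 + 1.5·4.7)s + 1.5·17.8 = 0.
That is s² + 8.75s + 26.7 = 0, so ω_n = 5.167 rad/s and ζ = 8.75/(2·5.167) = 0.8467.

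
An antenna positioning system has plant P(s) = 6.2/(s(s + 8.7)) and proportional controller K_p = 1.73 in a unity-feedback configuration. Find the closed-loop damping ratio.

With unity feedback the closed-loop characteristic equation is s² + 8.7s + 1.73·6.2 = s² + 8.7s + 10.73 = 0.
Matching s² + 2ζω_n s + ω_n²: ω_n = √10.73 = 3.275 rad/s and 2ζω_n = 8.7, so ζ = 8.7/(2·3.275) = 1.33.

ζ = 1.33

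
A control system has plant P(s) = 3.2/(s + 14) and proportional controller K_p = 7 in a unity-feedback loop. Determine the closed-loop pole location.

s = -36.4

Closed-loop transfer function: T(s) = K_p·P(s)/(1 + K_p·P(s)) = 22.4/(s + 14 + 22.4) = 22.4/(s + 36.4).
The closed-loop pole is at s = −36.4.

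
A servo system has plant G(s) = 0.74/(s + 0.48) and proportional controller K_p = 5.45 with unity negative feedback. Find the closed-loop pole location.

Closed-loop transfer function: T(s) = K_p·G(s)/(1 + K_p·G(s)) = 4.033/(s + 0.48 + 4.033) = 4.033/(s + 4.513).
The closed-loop pole is at s = −4.513.

s = -4.513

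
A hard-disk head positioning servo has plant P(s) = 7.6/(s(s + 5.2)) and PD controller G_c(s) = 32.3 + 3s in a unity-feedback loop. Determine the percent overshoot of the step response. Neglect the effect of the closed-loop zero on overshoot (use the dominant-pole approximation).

Forward path: (32.3 + 3s)·7.6/(s(s+5.2)). The closed-loop characteristic equation is s² + (5.2 + 7.6·3)s + 7.6·32.3 = 0.
That is s² + 28s + 245.5 = 0, so ω_n = 15.67 rad/s and ζ = 28/(2·15.67) = 0.8936.
%OS = 100·exp(−πζ/√(1−ζ²)) = 0.193%.

0.193%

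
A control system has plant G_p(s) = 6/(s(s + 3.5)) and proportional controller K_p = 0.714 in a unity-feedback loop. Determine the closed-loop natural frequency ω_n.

ω_n = 2.07 rad/s

1 + K_p·G_p(s) = 0 gives s² + 3.5s + 4.284 = 0.
So ω_n² = 4.284 ⇒ ω_n = 2.07 rad/s, and ζ = 3.5/(2ω_n) = 0.845.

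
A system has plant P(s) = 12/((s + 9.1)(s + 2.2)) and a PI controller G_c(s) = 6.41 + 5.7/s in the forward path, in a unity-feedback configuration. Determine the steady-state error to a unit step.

0

The open loop G_c(s)P(s) has a pole at the origin (type 1), so the static position error constant is infinite and e_ss = 1/(1+∞) = 0.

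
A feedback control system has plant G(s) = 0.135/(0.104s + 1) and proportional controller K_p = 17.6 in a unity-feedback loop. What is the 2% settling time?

T_s ≈ 0.123 s

Closed loop: T(s) = K_p·G/(1+K_p·G) = 2.376/(0.104s + 1 + 2.376), with pole at s = −(1 + 2.376)/0.104 = −32.46.
τ = 1/32.46 = 0.03081 s, so 2% settling time ≈ 4τ = 0.123 s.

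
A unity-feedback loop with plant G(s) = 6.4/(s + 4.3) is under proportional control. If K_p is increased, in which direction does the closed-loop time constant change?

The closed-loop bandwidth 4.3+K_p·6.4 grows with K_p, so τ shrinks.

decrease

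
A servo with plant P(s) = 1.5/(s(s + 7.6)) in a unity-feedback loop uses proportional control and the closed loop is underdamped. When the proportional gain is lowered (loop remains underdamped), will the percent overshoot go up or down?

decrease

ζ = 7.6/(2√(1.5K_p)) rises as K_p falls; higher damping means less overshoot.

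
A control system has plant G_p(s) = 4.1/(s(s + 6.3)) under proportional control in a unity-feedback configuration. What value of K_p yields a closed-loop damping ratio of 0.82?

Closed-loop characteristic equation: s² + 6.3s + K_p·4.1 = 0.
So ω_n = √(4.1K_p) and 2ζω_n = 6.3, giving ζ = 6.3/(2√(4.1K_p)).
Setting ζ = 0.82: √(4.1K_p) = 6.3/(2·0.82) = 3.841, so K_p = 14.76/4.1 = 3.6.

K_p = 3.6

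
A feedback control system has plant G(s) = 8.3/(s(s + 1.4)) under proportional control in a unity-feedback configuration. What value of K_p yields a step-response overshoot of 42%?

K_p = 0.833

From %OS = 100·exp(−πζ/√(1−ζ²)) = 42%, ζ = −ln(0.42)/√(π²+ln²(0.42)) = 0.2662.
Characteristic equation s² + 1.4s + 8.3K_p = 0 gives ζ = 1.4/(2√(8.3K_p)).
Setting ζ = 0.2662: √(8.3K_p) = 1.4/(2·0.2662) = 2.63, so K_p = 6.916/8.3 = 0.833.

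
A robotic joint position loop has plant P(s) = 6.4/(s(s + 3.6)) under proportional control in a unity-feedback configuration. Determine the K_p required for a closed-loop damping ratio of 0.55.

Closed-loop characteristic equation: s² + 3.6s + K_p·6.4 = 0.
So ω_n = √(6.4K_p) and 2ζω_n = 3.6, giving ζ = 3.6/(2√(6.4K_p)).
Setting ζ = 0.55: √(6.4K_p) = 3.6/(2·0.55) = 3.273, so K_p = 10.71/6.4 = 1.67.

K_p = 1.67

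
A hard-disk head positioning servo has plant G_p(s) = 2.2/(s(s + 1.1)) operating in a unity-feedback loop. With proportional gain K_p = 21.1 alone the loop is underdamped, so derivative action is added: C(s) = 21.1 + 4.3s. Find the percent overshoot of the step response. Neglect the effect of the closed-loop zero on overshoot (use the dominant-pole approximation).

2.12%

Forward path: (21.1 + 4.3s)·2.2/(s(s+1.1)). The closed-loop characteristic equation is s² + (1.1 + 2.2·4.3)s + 2.2·21.1 = 0.
That is s² + 10.56s + 46.42 = 0, so ω_n = 6.813 rad/s and ζ = 10.56/(2·6.813) = 0.775.
%OS = 100·exp(−πζ/√(1−ζ²)) = 2.12%.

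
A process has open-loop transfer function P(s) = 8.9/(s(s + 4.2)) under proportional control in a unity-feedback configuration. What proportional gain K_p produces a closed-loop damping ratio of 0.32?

Closed-loop characteristic equation: s² + 4.2s + K_p·8.9 = 0.
So ω_n = √(8.9K_p) and 2ζω_n = 4.2, giving ζ = 4.2/(2√(8.9K_p)).
Setting ζ = 0.32: √(8.9K_p) = 4.2/(2·0.32) = 6.562, so K_p = 43.07/8.9 = 4.84.

K_p = 4.84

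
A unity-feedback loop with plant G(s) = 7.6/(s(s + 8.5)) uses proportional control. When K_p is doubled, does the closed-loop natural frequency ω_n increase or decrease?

increase

ω_n = √(7.6·K_p), which grows with K_p.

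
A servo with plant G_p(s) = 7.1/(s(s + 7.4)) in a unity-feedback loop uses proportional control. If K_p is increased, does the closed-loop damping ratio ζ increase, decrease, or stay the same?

decrease

ζ = 7.4/(2√(7.1K_p)); increasing K_p raises the denominator, so ζ falls.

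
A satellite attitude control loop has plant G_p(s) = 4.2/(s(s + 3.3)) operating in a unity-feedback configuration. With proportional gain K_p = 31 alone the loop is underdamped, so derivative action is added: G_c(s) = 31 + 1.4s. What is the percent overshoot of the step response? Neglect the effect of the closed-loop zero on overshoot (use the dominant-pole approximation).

Forward path: (31 + 1.4s)·4.2/(s(s+3.3)). The closed-loop characteristic equation is s² + (3.3 + 4.2·1.4)s + 4.2·31 = 0.
That is s² + 9.18s + 130.2 = 0, so ω_n = 11.41 rad/s and ζ = 9.18/(2·11.41) = 0.4023.
%OS = 100·exp(−πζ/√(1−ζ²)) = 25.1%.

25.1%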